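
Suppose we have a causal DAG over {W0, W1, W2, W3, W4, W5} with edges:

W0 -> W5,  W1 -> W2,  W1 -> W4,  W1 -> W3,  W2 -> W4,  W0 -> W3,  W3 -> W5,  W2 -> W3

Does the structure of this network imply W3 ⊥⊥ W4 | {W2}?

No

Enumerating the 4 paths from W3 to W4 and testing each for blocking by {W2}:
Path 1: W3 ← W2 ← W1 → W4
  W2 is a chain here and W2 is conditioned on, so the path is blocked at W2.
Path 2: W3 ← W2 → W4
  W2 is a fork here and W2 is conditioned on, so the path is blocked at W2.
Path 3: W3 ← W1 → W2 → W4
  W2 is a chain here and W2 is conditioned on, so the path is blocked at W2.
Path 4: W3 ← W1 → W4
  W1 is a fork and W1 is not conditioned on — no node blocks this path, so it is active.
Because an active path exists, W3 and W4 are not d-separated.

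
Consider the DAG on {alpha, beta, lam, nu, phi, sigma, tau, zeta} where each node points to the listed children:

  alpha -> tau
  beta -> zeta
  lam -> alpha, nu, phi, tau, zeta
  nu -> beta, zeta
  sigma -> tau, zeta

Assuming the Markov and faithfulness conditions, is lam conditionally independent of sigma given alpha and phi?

Yes

Enumerating the 5 paths from lam to sigma and testing each for blocking by {alpha, phi}:
  1. lam → tau ← sigma — tau:collider[blocks] ⇒ blocked
  2. lam → alpha → tau ← sigma — alpha:chain[blocks]; tau:collider[blocks] ⇒ blocked
  3. lam → zeta ← sigma — zeta:collider[blocks] ⇒ blocked
  4. lam → nu → beta → zeta ← sigma — nu:chain[open]; beta:chain[open]; zeta:collider[blocks] ⇒ blocked
  5. lam → nu → zeta ← sigma — nu:chain[open]; zeta:collider[blocks] ⇒ blocked
Every path is blocked, so lam and sigma are d-separated given {alpha, phi}.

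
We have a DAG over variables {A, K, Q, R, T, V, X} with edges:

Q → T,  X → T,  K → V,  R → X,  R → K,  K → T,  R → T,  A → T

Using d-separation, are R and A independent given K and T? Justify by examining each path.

No

There are 3 undirected paths between R and A; checking each against the conditioning set {K, T}:
Path 1: R → X → T ← A
  X is a chain and X is not conditioned on; T is a collider and T is conditioned on, which opens it — no node blocks this path, so it is active.
Path 2: R → K → T ← A
  K is a chain here and K is conditioned on, so the path is blocked at K.
Path 3: R → T ← A
  T is a collider and T is conditioned on, which opens it — no node blocks this path, so it is active.
Because an active path exists, R and A are not d-separated.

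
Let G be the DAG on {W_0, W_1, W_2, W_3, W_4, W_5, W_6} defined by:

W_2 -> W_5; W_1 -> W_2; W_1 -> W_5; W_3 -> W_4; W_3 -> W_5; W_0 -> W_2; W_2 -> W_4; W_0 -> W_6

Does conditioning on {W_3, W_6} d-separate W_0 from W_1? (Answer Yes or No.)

Enumerating the 3 paths from W_0 to W_1 and testing each for blocking by {W_3, W_6}:
Path 1: W_0 → W_2 → W_4 ← W_3 → W_5 ← W_1
  W_4 is a collider here and neither W_4 nor any of its descendants is conditioned on, so the collider stays closed — the path is blocked at W_4.
Path 2: W_0 → W_2 → W_5 ← W_1
  W_5 is a collider here and neither W_5 nor any of its descendants is conditioned on, so the collider stays closed — the path is blocked at W_5.
Path 3: W_0 → W_2 ← W_1
  W_2 is a collider here and neither W_2 nor any of its descendants is conditioned on, so the collider stays closed — the path is blocked at W_2.
Since every path is blocked, d-separation holds.

Yes — W_0 and W_1 are d-separated given {W_3, W_6}.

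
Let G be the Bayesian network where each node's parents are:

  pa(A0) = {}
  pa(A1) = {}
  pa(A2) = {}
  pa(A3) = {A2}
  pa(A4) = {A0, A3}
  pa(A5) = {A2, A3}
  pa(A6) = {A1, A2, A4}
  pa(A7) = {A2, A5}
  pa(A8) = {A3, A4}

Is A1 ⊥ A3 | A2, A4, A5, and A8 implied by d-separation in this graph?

We examine all 5 paths between A1 and A3:
Path 1: A1 → A6 ← A4 → A8 ← A3
  A6 is a collider here and neither A6 nor any of its descendants is conditioned on, so the collider stays closed — the path is blocked at A6.
Path 2: A1 → A6 ← A4 ← A3
  A6 is a collider here and neither A6 nor any of its descendants is conditioned on, so the collider stays closed — the path is blocked at A6.
Path 3: A1 → A6 ← A2 → A7 ← A5 ← A3
  A6 is a collider here and neither A6 nor any of its descendants is conditioned on, so the collider stays closed — the path is blocked at A6.
Path 4: A1 → A6 ← A2 → A5 ← A3
  A6 is a collider here and neither A6 nor any of its descendants is conditioned on, so the collider stays closed — the path is blocked at A6.
Path 5: A1 → A6 ← A2 → A3
  A6 is a collider here and neither A6 nor any of its descendants is conditioned on, so the collider stays closed — the path is blocked at A6.
All paths are blocked; A1 ⊥ A3 | {A2, A4, A5, A8} holds.

Yes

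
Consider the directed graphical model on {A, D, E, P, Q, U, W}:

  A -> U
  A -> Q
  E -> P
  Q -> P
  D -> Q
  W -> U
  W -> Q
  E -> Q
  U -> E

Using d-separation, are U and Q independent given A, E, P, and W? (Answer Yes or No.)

Yes

There are 4 undirected paths between U and Q; checking each against the conditioning set {A, E, P, W}:
  1. U ← A → Q — A:fork[blocks] ⇒ blocked
  2. U ← W → Q — W:fork[blocks] ⇒ blocked
  3. U → E → P ← Q — E:chain[blocks]; P:collider[open] ⇒ blocked
  4. U → E → Q — E:chain[blocks] ⇒ blocked
Every path is blocked, so U and Q are d-separated given {A, E, P, W}.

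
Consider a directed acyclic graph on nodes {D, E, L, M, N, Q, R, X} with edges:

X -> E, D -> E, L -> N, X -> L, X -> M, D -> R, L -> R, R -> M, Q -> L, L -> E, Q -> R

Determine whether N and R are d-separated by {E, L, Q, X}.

There are 6 undirected paths between N and R; checking each against the conditioning set {E, L, Q, X}:
Path 1: N ← L → R
  L is a fork here and L is conditioned on, so the path is blocked at L.
Path 2: N ← L ← Q → R
  L is a chain here and L is conditioned on, so the path is blocked at L.
Path 3: N ← L → E ← D → R
  L is a fork here and L is conditioned on, so the path is blocked at L.
Path 4: N ← L → E ← X → M ← R
  L is a fork here and L is conditioned on, so the path is blocked at L.
Path 5: N ← L ← X → E ← D → R
  L is a chain here and L is conditioned on, so the path is blocked at L.
Path 6: N ← L ← X → M ← R
  L is a chain here and L is conditioned on, so the path is blocked at L.
Every path is blocked, so N and R are d-separated given {E, L, Q, X}.

Yes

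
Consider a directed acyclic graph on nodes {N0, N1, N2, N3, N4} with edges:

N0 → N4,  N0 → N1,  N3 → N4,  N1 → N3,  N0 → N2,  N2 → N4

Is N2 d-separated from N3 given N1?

Yes

4 paths connect N2 and N3; each must be blocked for d-separation to hold:
Path 1: N2 → N4 ← N3
  N4 is a collider here and neither N4 nor any of its descendants is conditioned on, so the collider stays closed — the path is blocked at N4.
Path 2: N2 → N4 ← N0 → N1 → N3
  N4 is a collider here and neither N4 nor any of its descendants is conditioned on, so the collider stays closed — the path is blocked at N4.
Path 3: N2 ← N0 → N4 ← N3
  N4 is a collider here and neither N4 nor any of its descendants is conditioned on, so the collider stays closed — the path is blocked at N4.
Path 4: N2 ← N0 → N1 → N3
  N1 is a chain here and N1 is conditioned on, so the path is blocked at N1.
All paths are blocked; N2 ⊥ N3 | {N1} holds.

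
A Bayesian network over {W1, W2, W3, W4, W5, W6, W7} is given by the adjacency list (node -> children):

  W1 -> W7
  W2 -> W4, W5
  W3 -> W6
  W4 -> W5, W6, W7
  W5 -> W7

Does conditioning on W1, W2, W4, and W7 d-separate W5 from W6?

Yes

We examine all 3 paths between W5 and W6:
Path 1: W5 → W7 ← W4 → W6
  W4 is a fork here and W4 is conditioned on, so the path is blocked at W4.
Path 2: W5 ← W2 → W4 → W6
  W2 is a fork here and W2 is conditioned on, so the path is blocked at W2.
Path 3: W5 ← W4 → W6
  W4 is a fork here and W4 is conditioned on, so the path is blocked at W4.
All paths are blocked; W5 ⊥ W6 | {W1, W2, W4, W7} holds.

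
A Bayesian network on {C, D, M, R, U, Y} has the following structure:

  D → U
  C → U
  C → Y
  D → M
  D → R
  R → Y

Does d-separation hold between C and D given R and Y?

Yes

Enumerating the 2 paths from C to D and testing each for blocking by {R, Y}:
  1. C → Y ← R ← D — Y:collider[open]; R:chain[blocks] ⇒ blocked
  2. C → U ← D — U:collider[blocks] ⇒ blocked
Every path is blocked, so C and D are d-separated given {R, Y}.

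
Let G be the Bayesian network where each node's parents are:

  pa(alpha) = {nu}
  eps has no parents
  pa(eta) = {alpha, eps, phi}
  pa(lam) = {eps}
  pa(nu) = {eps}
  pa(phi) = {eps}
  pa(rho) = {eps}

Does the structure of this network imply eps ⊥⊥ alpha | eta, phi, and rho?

No

There are 3 undirected paths between eps and alpha; checking each against the conditioning set {eta, phi, rho}:
  1. eps → nu → alpha — nu:chain[open] ⇒ active
  2. eps → phi → eta ← alpha — phi:chain[blocks]; eta:collider[open] ⇒ blocked
  3. eps → eta ← alpha — eta:collider[open] ⇒ active
Since the path eps → nu → alpha is active, eps and alpha are not d-separated given {eta, phi, rho}.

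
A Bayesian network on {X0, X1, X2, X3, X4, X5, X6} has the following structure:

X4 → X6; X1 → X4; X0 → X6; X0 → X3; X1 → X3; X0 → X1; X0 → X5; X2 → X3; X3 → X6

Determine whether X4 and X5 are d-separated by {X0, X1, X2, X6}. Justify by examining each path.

Yes — X4 and X5 are d-separated given {X0, X1, X2, X6}.

There are 6 undirected paths between X4 and X5; checking each against the conditioning set {X0, X1, X2, X6}:
Path 1: X4 → X6 ← X3 ← X0 → X5
  X0 is a fork here and X0 is conditioned on, so the path is blocked at X0.
Path 2: X4 → X6 ← X3 ← X1 ← X0 → X5
  X1 is a chain here and X1 is conditioned on, so the path is blocked at X1.
Path 3: X4 → X6 ← X0 → X5
  X0 is a fork here and X0 is conditioned on, so the path is blocked at X0.
Path 4: X4 ← X1 → X3 → X6 ← X0 → X5
  X1 is a fork here and X1 is conditioned on, so the path is blocked at X1.
Path 5: X4 ← X1 → X3 ← X0 → X5
  X1 is a fork here and X1 is conditioned on, so the path is blocked at X1.
Path 6: X4 ← X1 ← X0 → X5
  X1 is a chain here and X1 is conditioned on, so the path is blocked at X1.
All paths are blocked; X4 ⊥ X5 | {X0, X1, X2, X6} holds.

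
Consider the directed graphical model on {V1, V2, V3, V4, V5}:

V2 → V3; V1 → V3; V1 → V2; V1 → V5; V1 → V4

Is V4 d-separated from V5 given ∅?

No

There is one path between V4 and V5:
Path 1: V4 ← V1 → V5
  V1 is a fork and V1 is not conditioned on — no node blocks this path, so it is active.
Because an active path exists, V4 and V5 are not d-separated.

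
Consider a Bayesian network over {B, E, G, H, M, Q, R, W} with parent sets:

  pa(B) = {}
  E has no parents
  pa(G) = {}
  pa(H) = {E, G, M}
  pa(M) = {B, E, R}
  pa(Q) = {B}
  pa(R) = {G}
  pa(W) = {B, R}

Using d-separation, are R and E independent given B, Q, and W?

Yes — R and E are d-separated given {B, Q, W}.

Enumerating the 6 paths from R to E and testing each for blocking by {B, Q, W}:
Path 1: R → W ← B → M ← E
  B is a fork here and B is conditioned on, so the path is blocked at B.
Path 2: R → W ← B → M → H ← E
  B is a fork here and B is conditioned on, so the path is blocked at B.
Path 3: R ← G → H ← M ← E
  H is a collider here and neither H nor any of its descendants is conditioned on, so the collider stays closed — the path is blocked at H.
Path 4: R ← G → H ← E
  H is a collider here and neither H nor any of its descendants is conditioned on, so the collider stays closed — the path is blocked at H.
Path 5: R → M ← E
  M is a collider here and neither M nor any of its descendants is conditioned on, so the collider stays closed — the path is blocked at M.
Path 6: R → M → H ← E
  H is a collider here and neither H nor any of its descendants is conditioned on, so the collider stays closed — the path is blocked at H.
Every path is blocked, so R and E are d-separated given {B, Q, W}.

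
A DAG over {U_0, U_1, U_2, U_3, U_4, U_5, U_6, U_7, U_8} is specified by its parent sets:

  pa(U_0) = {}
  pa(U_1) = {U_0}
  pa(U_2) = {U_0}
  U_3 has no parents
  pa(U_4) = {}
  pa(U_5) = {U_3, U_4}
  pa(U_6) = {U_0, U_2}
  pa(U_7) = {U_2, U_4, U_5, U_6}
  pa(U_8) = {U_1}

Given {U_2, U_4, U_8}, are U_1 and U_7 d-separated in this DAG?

No

Enumerating the 4 paths from U_1 to U_7 and testing each for blocking by {U_2, U_4, U_8}:
Path 1: U_1 ← U_0 → U_6 ← U_2 → U_7
  U_6 is a collider here and neither U_6 nor any of its descendants is conditioned on, so the collider stays closed — the path is blocked at U_6.
Path 2: U_1 ← U_0 → U_6 → U_7
  U_0 is a fork and U_0 is not conditioned on; U_6 is a chain and U_6 is not conditioned on — no node blocks this path, so it is active.
Path 3: U_1 ← U_0 → U_2 → U_6 → U_7
  U_2 is a chain here and U_2 is conditioned on, so the path is blocked at U_2.
Path 4: U_1 ← U_0 → U_2 → U_7
  U_2 is a chain here and U_2 is conditioned on, so the path is blocked at U_2.
Because an active path exists, U_1 and U_7 are not d-separated.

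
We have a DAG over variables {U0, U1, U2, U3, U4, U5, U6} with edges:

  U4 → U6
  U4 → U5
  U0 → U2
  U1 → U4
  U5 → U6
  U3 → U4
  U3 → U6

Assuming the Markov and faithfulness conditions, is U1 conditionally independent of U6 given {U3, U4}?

We examine all 3 paths between U1 and U6:
Path 1: U1 → U4 → U6
  U4 is a chain here and U4 is conditioned on, so the path is blocked at U4.
Path 2: U1 → U4 ← U3 → U6
  U3 is a fork here and U3 is conditioned on, so the path is blocked at U3.
Path 3: U1 → U4 → U5 → U6
  U4 is a chain here and U4 is conditioned on, so the path is blocked at U4.
Every path is blocked, so U1 and U6 are d-separated given {U3, U4}.

Yes — U1 and U6 are d-separated given {U3, U4}.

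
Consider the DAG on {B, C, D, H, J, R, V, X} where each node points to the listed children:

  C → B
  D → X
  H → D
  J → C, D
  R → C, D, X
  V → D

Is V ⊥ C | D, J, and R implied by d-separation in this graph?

Yes — V and C are d-separated given {D, J, R}.

Enumerating the 3 paths from V to C and testing each for blocking by {D, J, R}:
Path 1: V → D → X ← R → C
  D is a chain here and D is conditioned on, so the path is blocked at D.
Path 2: V → D ← J → C
  J is a fork here and J is conditioned on, so the path is blocked at J.
Path 3: V → D ← R → C
  R is a fork here and R is conditioned on, so the path is blocked at R.
Since every path is blocked, d-separation holds.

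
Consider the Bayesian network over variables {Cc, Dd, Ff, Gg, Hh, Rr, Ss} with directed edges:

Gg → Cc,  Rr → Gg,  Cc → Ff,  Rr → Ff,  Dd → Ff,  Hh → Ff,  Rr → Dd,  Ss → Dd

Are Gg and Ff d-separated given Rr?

Enumerating the 3 paths from Gg to Ff and testing each for blocking by {Rr}:
Path 1: Gg → Cc → Ff
  Cc is a chain and Cc is not conditioned on — no node blocks this path, so it is active.
Path 2: Gg ← Rr → Dd → Ff
  Rr is a fork here and Rr is conditioned on, so the path is blocked at Rr.
Path 3: Gg ← Rr → Ff
  Rr is a fork here and Rr is conditioned on, so the path is blocked at Rr.
Since the path Gg → Cc → Ff is active, Gg and Ff are not d-separated given {Rr}.

No — Gg and Ff are not d-separated given {Rr}.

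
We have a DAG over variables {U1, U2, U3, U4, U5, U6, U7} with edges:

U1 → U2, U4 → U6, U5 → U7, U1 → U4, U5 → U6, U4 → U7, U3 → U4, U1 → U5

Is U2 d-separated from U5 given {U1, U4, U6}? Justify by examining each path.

There are 3 undirected paths between U2 and U5; checking each against the conditioning set {U1, U4, U6}:
Path 1: U2 ← U1 → U4 → U6 ← U5
  U1 is a fork here and U1 is conditioned on, so the path is blocked at U1.
Path 2: U2 ← U1 → U4 → U7 ← U5
  U1 is a fork here and U1 is conditioned on, so the path is blocked at U1.
Path 3: U2 ← U1 → U5
  U1 is a fork here and U1 is conditioned on, so the path is blocked at U1.
Since every path is blocked, d-separation holds.

Yes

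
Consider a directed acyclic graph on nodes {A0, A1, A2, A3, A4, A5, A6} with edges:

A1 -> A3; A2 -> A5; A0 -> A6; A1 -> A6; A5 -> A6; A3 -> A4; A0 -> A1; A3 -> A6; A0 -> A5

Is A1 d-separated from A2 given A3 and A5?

Enumerating the 6 paths from A1 to A2 and testing each for blocking by {A3, A5}:
  1. A1 ← A0 → A6 ← A5 ← A2 — A0:fork[open]; A6:collider[blocks]; A5:chain[blocks] ⇒ blocked
  2. A1 ← A0 → A5 ← A2 — A0:fork[open]; A5:collider[open] ⇒ active
  3. A1 → A3 → A6 ← A0 → A5 ← A2 — A3:chain[blocks]; A6:collider[blocks]; A0:fork[open]; A5:collider[open] ⇒ blocked
  4. A1 → A3 → A6 ← A5 ← A2 — A3:chain[blocks]; A6:collider[blocks]; A5:chain[blocks] ⇒ blocked
  5. A1 → A6 ← A0 → A5 ← A2 — A6:collider[blocks]; A0:fork[open]; A5:collider[open] ⇒ blocked
  6. A1 → A6 ← A5 ← A2 — A6:collider[blocks]; A5:chain[blocks] ⇒ blocked
At least one path is unblocked, so d-separation fails.

No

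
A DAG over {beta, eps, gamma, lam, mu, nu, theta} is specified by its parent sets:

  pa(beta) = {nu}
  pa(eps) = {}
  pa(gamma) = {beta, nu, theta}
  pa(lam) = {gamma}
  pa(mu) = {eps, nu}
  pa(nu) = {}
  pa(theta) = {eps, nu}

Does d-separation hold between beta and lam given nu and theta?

We examine all 4 paths between beta and lam:
Path 1: beta ← nu → theta → gamma → lam
  nu is a fork here and nu is conditioned on, so the path is blocked at nu.
Path 2: beta ← nu → mu ← eps → theta → gamma → lam
  nu is a fork here and nu is conditioned on, so the path is blocked at nu.
Path 3: beta ← nu → gamma → lam
  nu is a fork here and nu is conditioned on, so the path is blocked at nu.
Path 4: beta → gamma → lam
  gamma is a chain and gamma is not conditioned on — no node blocks this path, so it is active.
Because an active path exists, beta and lam are not d-separated.

No — beta and lam are not d-separated given {nu, theta}.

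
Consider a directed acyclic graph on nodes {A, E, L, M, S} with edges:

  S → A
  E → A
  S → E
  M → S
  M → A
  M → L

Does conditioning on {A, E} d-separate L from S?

No — L and S are not d-separated given {A, E}.

3 paths connect L and S; each must be blocked for d-separation to hold:
Path 1: L ← M → S
  M is a fork and M is not conditioned on — no node blocks this path, so it is active.
Path 2: L ← M → A ← E ← S
  E is a chain here and E is conditioned on, so the path is blocked at E.
Path 3: L ← M → A ← S
  M is a fork and M is not conditioned on; A is a collider and A is conditioned on, which opens it — no node blocks this path, so it is active.
At least one path is unblocked, so d-separation fails.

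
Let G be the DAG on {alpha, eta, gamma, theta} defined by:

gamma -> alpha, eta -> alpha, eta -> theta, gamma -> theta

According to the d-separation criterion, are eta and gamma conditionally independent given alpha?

No

There are 2 undirected paths between eta and gamma; checking each against the conditioning set {alpha}:
Path 1: eta → alpha ← gamma
  alpha is a collider and alpha is conditioned on, which opens it — no node blocks this path, so it is active.
Path 2: eta → theta ← gamma
  theta is a collider here and neither theta nor any of its descendants is conditioned on, so the collider stays closed — the path is blocked at theta.
Since the path eta → alpha ← gamma is active, eta and gamma are not d-separated given {alpha}.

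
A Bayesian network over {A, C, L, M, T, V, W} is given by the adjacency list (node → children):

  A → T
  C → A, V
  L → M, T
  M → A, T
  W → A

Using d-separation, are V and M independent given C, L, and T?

Yes

There are 3 undirected paths between V and M; checking each against the conditioning set {C, L, T}:
Path 1: V ← C → A ← M
  C is a fork here and C is conditioned on, so the path is blocked at C.
Path 2: V ← C → A → T ← L → M
  C is a fork here and C is conditioned on, so the path is blocked at C.
Path 3: V ← C → A → T ← M
  C is a fork here and C is conditioned on, so the path is blocked at C.
Every path is blocked, so V and M are d-separated given {C, L, T}.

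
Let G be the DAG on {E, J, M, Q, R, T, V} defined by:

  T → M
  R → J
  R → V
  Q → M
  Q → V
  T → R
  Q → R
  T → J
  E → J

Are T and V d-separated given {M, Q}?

No — T and V are not d-separated given {M, Q}.

We examine all 6 paths between T and V:
Path 1: T → R ← Q → V
  R is a collider here and neither R nor any of its descendants is conditioned on, so the collider stays closed — the path is blocked at R.
Path 2: T → R → V
  R is a chain and R is not conditioned on — no node blocks this path, so it is active.
Path 3: T → M ← Q → R → V
  Q is a fork here and Q is conditioned on, so the path is blocked at Q.
Path 4: T → M ← Q → V
  Q is a fork here and Q is conditioned on, so the path is blocked at Q.
Path 5: T → J ← R ← Q → V
  J is a collider here and neither J nor any of its descendants is conditioned on, so the collider stays closed — the path is blocked at J.
Path 6: T → J ← R → V
  J is a collider here and neither J nor any of its descendants is conditioned on, so the collider stays closed — the path is blocked at J.
At least one path is unblocked, so d-separation fails.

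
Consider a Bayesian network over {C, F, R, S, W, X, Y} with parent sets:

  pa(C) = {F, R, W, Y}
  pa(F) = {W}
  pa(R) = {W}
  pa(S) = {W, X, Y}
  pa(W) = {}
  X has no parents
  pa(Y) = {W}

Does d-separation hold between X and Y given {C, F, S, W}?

No

There are 5 undirected paths between X and Y; checking each against the conditioning set {C, F, S, W}:
Path 1: X → S ← W → R → C ← Y
  W is a fork here and W is conditioned on, so the path is blocked at W.
Path 2: X → S ← W → Y
  W is a fork here and W is conditioned on, so the path is blocked at W.
Path 3: X → S ← W → F → C ← Y
  W is a fork here and W is conditioned on, so the path is blocked at W.
Path 4: X → S ← W → C ← Y
  W is a fork here and W is conditioned on, so the path is blocked at W.
Path 5: X → S ← Y
  S is a collider and S is conditioned on, which opens it — no node blocks this path, so it is active.
Because an active path exists, X and Y are not d-separated.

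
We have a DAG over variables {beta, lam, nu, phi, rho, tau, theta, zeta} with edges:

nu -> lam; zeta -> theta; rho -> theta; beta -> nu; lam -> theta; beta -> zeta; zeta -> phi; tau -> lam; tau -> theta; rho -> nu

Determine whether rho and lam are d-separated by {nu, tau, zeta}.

Enumerating the 6 paths from rho to lam and testing each for blocking by {nu, tau, zeta}:
  1. rho → nu → lam — nu:chain[blocks] ⇒ blocked
  2. rho → nu ← beta → zeta → theta ← tau → lam — nu:collider[open]; beta:fork[open]; zeta:chain[blocks]; theta:collider[blocks]; tau:fork[blocks] ⇒ blocked
  3. rho → nu ← beta → zeta → theta ← lam — nu:collider[open]; beta:fork[open]; zeta:chain[blocks]; theta:collider[blocks] ⇒ blocked
  4. rho → theta ← tau → lam — theta:collider[blocks]; tau:fork[blocks] ⇒ blocked
  5. rho → theta ← lam — theta:collider[blocks] ⇒ blocked
  6. rho → theta ← zeta ← beta → nu → lam — theta:collider[blocks]; zeta:chain[blocks]; beta:fork[open]; nu:chain[blocks] ⇒ blocked
Every path is blocked, so rho and lam are d-separated given {nu, tau, zeta}.

Yes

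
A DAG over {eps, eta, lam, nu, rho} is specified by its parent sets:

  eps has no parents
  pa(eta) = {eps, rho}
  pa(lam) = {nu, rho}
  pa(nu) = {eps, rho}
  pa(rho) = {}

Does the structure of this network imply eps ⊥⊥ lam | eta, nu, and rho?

Yes — eps and lam are d-separated given {eta, nu, rho}.

Enumerating the 4 paths from eps to lam and testing each for blocking by {eta, nu, rho}:
  1. eps → nu → lam — nu:chain[blocks] ⇒ blocked
  2. eps → nu ← rho → lam — nu:collider[open]; rho:fork[blocks] ⇒ blocked
  3. eps → eta ← rho → lam — eta:collider[open]; rho:fork[blocks] ⇒ blocked
  4. eps → eta ← rho → nu → lam — eta:collider[open]; rho:fork[blocks]; nu:chain[blocks] ⇒ blocked
Since every path is blocked, d-separation holds.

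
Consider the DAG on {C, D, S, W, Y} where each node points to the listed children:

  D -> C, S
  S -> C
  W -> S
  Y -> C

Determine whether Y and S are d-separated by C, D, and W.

No — Y and S are not d-separated given {C, D, W}.

There are 2 undirected paths between Y and S; checking each against the conditioning set {C, D, W}:
Path 1: Y → C ← D → S
  D is a fork here and D is conditioned on, so the path is blocked at D.
Path 2: Y → C ← S
  C is a collider and C is conditioned on, which opens it — no node blocks this path, so it is active.
At least one path is unblocked, so d-separation fails.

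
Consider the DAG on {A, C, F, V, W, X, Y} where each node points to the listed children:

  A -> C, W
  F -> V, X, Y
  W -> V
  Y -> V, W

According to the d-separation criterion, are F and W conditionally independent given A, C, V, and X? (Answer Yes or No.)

There are 4 undirected paths between F and W; checking each against the conditioning set {A, C, V, X}:
  1. F → Y → W — Y:chain[open] ⇒ active
  2. F → Y → V ← W — Y:chain[open]; V:collider[open] ⇒ active
  3. F → V ← Y → W — V:collider[open]; Y:fork[open] ⇒ active
  4. F → V ← W — V:collider[open] ⇒ active
At least one path is unblocked, so d-separation fails.

No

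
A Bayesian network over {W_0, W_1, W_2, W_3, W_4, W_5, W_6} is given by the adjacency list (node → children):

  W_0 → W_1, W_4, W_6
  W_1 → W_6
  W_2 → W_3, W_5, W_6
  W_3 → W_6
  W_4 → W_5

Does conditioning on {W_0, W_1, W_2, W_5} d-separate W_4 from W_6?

Enumerating the 4 paths from W_4 to W_6 and testing each for blocking by {W_0, W_1, W_2, W_5}:
  1. W_4 → W_5 ← W_2 → W_6 — W_5:collider[open]; W_2:fork[blocks] ⇒ blocked
  2. W_4 → W_5 ← W_2 → W_3 → W_6 — W_5:collider[open]; W_2:fork[blocks]; W_3:chain[open] ⇒ blocked
  3. W_4 ← W_0 → W_6 — W_0:fork[blocks] ⇒ blocked
  4. W_4 ← W_0 → W_1 → W_6 — W_0:fork[blocks]; W_1:chain[blocks] ⇒ blocked
All paths are blocked; W_4 ⊥ W_6 | {W_0, W_1, W_2, W_5} holds.

Yes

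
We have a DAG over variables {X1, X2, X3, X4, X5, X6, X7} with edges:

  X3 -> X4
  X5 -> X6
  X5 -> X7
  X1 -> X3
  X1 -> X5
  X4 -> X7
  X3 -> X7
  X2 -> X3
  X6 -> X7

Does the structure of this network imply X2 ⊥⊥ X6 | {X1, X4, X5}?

There are 6 undirected paths between X2 and X6; checking each against the conditioning set {X1, X4, X5}:
Path 1: X2 → X3 → X4 → X7 ← X5 → X6
  X4 is a chain here and X4 is conditioned on, so the path is blocked at X4.
Path 2: X2 → X3 → X4 → X7 ← X6
  X4 is a chain here and X4 is conditioned on, so the path is blocked at X4.
Path 3: X2 → X3 → X7 ← X5 → X6
  X7 is a collider here and neither X7 nor any of its descendants is conditioned on, so the collider stays closed — the path is blocked at X7.
Path 4: X2 → X3 → X7 ← X6
  X7 is a collider here and neither X7 nor any of its descendants is conditioned on, so the collider stays closed — the path is blocked at X7.
Path 5: X2 → X3 ← X1 → X5 → X7 ← X6
  X1 is a fork here and X1 is conditioned on, so the path is blocked at X1.
Path 6: X2 → X3 ← X1 → X5 → X6
  X1 is a fork here and X1 is conditioned on, so the path is blocked at X1.
Every path is blocked, so X2 and X6 are d-separated given {X1, X4, X5}.

Yes — X2 and X6 are d-separated given {X1, X4, X5}.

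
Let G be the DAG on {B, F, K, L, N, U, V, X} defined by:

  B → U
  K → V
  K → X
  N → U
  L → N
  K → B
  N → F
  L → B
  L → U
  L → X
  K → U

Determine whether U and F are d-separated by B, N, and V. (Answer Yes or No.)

6 paths connect U and F; each must be blocked for d-separation to hold:
  1. U ← K → X ← L → N → F — K:fork[open]; X:collider[blocks]; L:fork[open]; N:chain[blocks] ⇒ blocked
  2. U ← K → B ← L → N → F — K:fork[open]; B:collider[open]; L:fork[open]; N:chain[blocks] ⇒ blocked
  3. U ← L → N → F — L:fork[open]; N:chain[blocks] ⇒ blocked
  4. U ← N → F — N:fork[blocks] ⇒ blocked
  5. U ← B ← K → X ← L → N → F — B:chain[blocks]; K:fork[open]; X:collider[blocks]; L:fork[open]; N:chain[blocks] ⇒ blocked
  6. U ← B ← L → N → F — B:chain[blocks]; L:fork[open]; N:chain[blocks] ⇒ blocked
Every path is blocked, so U and F are d-separated given {B, N, V}.

Yes — U and F are d-separated given {B, N, V}.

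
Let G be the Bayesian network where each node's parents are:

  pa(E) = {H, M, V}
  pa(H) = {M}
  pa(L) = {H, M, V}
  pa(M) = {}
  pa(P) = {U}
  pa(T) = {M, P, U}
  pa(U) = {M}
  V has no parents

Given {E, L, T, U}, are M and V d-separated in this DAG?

No

There are 6 undirected paths between M and V; checking each against the conditioning set {E, L, T, U}:
Path 1: M → E ← H → L ← V
  E is a collider and E is conditioned on, which opens it; H is a fork and H is not conditioned on; L is a collider and L is conditioned on, which opens it — no node blocks this path, so it is active.
Path 2: M → E ← V
  E is a collider and E is conditioned on, which opens it — no node blocks this path, so it is active.
Path 3: M → L ← H → E ← V
  L is a collider and L is conditioned on, which opens it; H is a fork and H is not conditioned on; E is a collider and E is conditioned on, which opens it — no node blocks this path, so it is active.
Path 4: M → L ← V
  L is a collider and L is conditioned on, which opens it — no node blocks this path, so it is active.
Path 5: M → H → E ← V
  H is a chain and H is not conditioned on; E is a collider and E is conditioned on, which opens it — no node blocks this path, so it is active.
Path 6: M → H → L ← V
  H is a chain and H is not conditioned on; L is a collider and L is conditioned on, which opens it — no node blocks this path, so it is active.
Since the path M → E ← H → L ← V is active, M and V are not d-separated given {E, L, T, U}.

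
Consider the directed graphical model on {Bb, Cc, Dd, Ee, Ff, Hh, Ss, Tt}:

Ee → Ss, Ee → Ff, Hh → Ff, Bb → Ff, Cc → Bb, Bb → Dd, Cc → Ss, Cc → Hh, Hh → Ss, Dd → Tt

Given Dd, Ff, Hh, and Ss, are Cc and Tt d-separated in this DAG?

Yes — Cc and Tt are d-separated given {Dd, Ff, Hh, Ss}.

5 paths connect Cc and Tt; each must be blocked for d-separation to hold:
  1. Cc → Bb → Dd → Tt — Bb:chain[open]; Dd:chain[blocks] ⇒ blocked
  2. Cc → Hh → Ff ← Bb → Dd → Tt — Hh:chain[blocks]; Ff:collider[open]; Bb:fork[open]; Dd:chain[blocks] ⇒ blocked
  3. Cc → Hh → Ss ← Ee → Ff ← Bb → Dd → Tt — Hh:chain[blocks]; Ss:collider[open]; Ee:fork[open]; Ff:collider[open]; Bb:fork[open]; Dd:chain[blocks] ⇒ blocked
  4. Cc → Ss ← Hh → Ff ← Bb → Dd → Tt — Ss:collider[open]; Hh:fork[blocks]; Ff:collider[open]; Bb:fork[open]; Dd:chain[blocks] ⇒ blocked
  5. Cc → Ss ← Ee → Ff ← Bb → Dd → Tt — Ss:collider[open]; Ee:fork[open]; Ff:collider[open]; Bb:fork[open]; Dd:chain[blocks] ⇒ blocked
Every path is blocked, so Cc and Tt are d-separated given {Dd, Ff, Hh, Ss}.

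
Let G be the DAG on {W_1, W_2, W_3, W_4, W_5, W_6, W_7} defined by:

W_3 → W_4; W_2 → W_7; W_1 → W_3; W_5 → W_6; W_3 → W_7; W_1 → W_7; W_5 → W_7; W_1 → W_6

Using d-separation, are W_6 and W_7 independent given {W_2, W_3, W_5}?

There are 3 undirected paths between W_6 and W_7; checking each against the conditioning set {W_2, W_3, W_5}:
  1. W_6 ← W_5 → W_7 — W_5:fork[blocks] ⇒ blocked
  2. W_6 ← W_1 → W_3 → W_7 — W_1:fork[open]; W_3:chain[blocks] ⇒ blocked
  3. W_6 ← W_1 → W_7 — W_1:fork[open] ⇒ active
At least one path is unblocked, so d-separation fails.

No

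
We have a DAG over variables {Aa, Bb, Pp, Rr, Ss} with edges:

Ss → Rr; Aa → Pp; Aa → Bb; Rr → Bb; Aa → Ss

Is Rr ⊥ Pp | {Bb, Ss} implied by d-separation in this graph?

2 paths connect Rr and Pp; each must be blocked for d-separation to hold:
  1. Rr ← Ss ← Aa → Pp — Ss:chain[blocks]; Aa:fork[open] ⇒ blocked
  2. Rr → Bb ← Aa → Pp — Bb:collider[open]; Aa:fork[open] ⇒ active
Since the path Rr → Bb ← Aa → Pp is active, Rr and Pp are not d-separated given {Bb, Ss}.

No — Rr and Pp are not d-separated given {Bb, Ss}.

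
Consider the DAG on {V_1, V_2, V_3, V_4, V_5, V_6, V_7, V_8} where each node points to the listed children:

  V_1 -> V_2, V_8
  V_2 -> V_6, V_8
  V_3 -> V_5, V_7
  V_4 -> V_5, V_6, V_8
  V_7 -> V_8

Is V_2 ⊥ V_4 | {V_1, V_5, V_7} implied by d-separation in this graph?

We examine all 5 paths between V_2 and V_4:
Path 1: V_2 → V_8 ← V_4
  V_8 is a collider here and neither V_8 nor any of its descendants is conditioned on, so the collider stays closed — the path is blocked at V_8.
Path 2: V_2 → V_8 ← V_7 ← V_3 → V_5 ← V_4
  V_8 is a collider here and neither V_8 nor any of its descendants is conditioned on, so the collider stays closed — the path is blocked at V_8.
Path 3: V_2 ← V_1 → V_8 ← V_4
  V_1 is a fork here and V_1 is conditioned on, so the path is blocked at V_1.
Path 4: V_2 ← V_1 → V_8 ← V_7 ← V_3 → V_5 ← V_4
  V_1 is a fork here and V_1 is conditioned on, so the path is blocked at V_1.
Path 5: V_2 → V_6 ← V_4
  V_6 is a collider here and neither V_6 nor any of its descendants is conditioned on, so the collider stays closed — the path is blocked at V_6.
All paths are blocked; V_2 ⊥ V_4 | {V_1, V_5, V_7} holds.

Yes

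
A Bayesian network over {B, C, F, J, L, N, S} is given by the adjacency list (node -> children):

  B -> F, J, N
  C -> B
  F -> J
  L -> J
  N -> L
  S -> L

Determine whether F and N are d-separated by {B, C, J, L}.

Enumerating the 4 paths from F to N and testing each for blocking by {B, C, J, L}:
Path 1: F ← B → J ← L ← N
  B is a fork here and B is conditioned on, so the path is blocked at B.
Path 2: F ← B → N
  B is a fork here and B is conditioned on, so the path is blocked at B.
Path 3: F → J ← B → N
  B is a fork here and B is conditioned on, so the path is blocked at B.
Path 4: F → J ← L ← N
  L is a chain here and L is conditioned on, so the path is blocked at L.
Since every path is blocked, d-separation holds.

Yes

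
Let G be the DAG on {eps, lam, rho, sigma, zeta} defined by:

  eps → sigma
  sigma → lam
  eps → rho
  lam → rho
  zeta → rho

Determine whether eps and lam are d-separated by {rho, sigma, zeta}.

No — eps and lam are not d-separated given {rho, sigma, zeta}.

Enumerating the 2 paths from eps to lam and testing each for blocking by {rho, sigma, zeta}:
Path 1: eps → sigma → lam
  sigma is a chain here and sigma is conditioned on, so the path is blocked at sigma.
Path 2: eps → rho ← lam
  rho is a collider and rho is conditioned on, which opens it — no node blocks this path, so it is active.
At least one path is unblocked, so d-separation fails.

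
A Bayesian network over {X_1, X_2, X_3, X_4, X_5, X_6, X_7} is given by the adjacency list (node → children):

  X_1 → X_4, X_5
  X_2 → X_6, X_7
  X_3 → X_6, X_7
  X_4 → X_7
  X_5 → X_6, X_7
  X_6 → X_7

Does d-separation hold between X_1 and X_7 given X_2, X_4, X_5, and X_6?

There are 5 undirected paths between X_1 and X_7; checking each against the conditioning set {X_2, X_4, X_5, X_6}:
Path 1: X_1 → X_5 → X_7
  X_5 is a chain here and X_5 is conditioned on, so the path is blocked at X_5.
Path 2: X_1 → X_5 → X_6 → X_7
  X_5 is a chain here and X_5 is conditioned on, so the path is blocked at X_5.
Path 3: X_1 → X_5 → X_6 ← X_2 → X_7
  X_5 is a chain here and X_5 is conditioned on, so the path is blocked at X_5.
Path 4: X_1 → X_5 → X_6 ← X_3 → X_7
  X_5 is a chain here and X_5 is conditioned on, so the path is blocked at X_5.
Path 5: X_1 → X_4 → X_7
  X_4 is a chain here and X_4 is conditioned on, so the path is blocked at X_4.
All paths are blocked; X_1 ⊥ X_7 | {X_2, X_4, X_5, X_6} holds.

Yes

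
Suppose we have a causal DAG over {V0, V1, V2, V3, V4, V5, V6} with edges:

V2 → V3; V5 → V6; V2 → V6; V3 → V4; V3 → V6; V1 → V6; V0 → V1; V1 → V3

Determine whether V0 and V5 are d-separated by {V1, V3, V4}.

Yes

Enumerating the 3 paths from V0 to V5 and testing each for blocking by {V1, V3, V4}:
  1. V0 → V1 → V6 ← V5 — V1:chain[blocks]; V6:collider[blocks] ⇒ blocked
  2. V0 → V1 → V3 → V6 ← V5 — V1:chain[blocks]; V3:chain[blocks]; V6:collider[blocks] ⇒ blocked
  3. V0 → V1 → V3 ← V2 → V6 ← V5 — V1:chain[blocks]; V3:collider[open]; V2:fork[open]; V6:collider[blocks] ⇒ blocked
Every path is blocked, so V0 and V5 are d-separated given {V1, V3, V4}.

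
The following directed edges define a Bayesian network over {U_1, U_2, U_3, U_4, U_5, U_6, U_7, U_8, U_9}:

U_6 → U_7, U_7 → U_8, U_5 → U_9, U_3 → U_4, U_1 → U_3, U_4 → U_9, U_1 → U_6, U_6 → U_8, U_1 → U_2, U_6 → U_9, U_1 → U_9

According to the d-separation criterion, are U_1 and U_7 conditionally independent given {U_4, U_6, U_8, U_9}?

Yes — U_1 and U_7 are d-separated given {U_4, U_6, U_8, U_9}.

6 paths connect U_1 and U_7; each must be blocked for d-separation to hold:
Path 1: U_1 → U_3 → U_4 → U_9 ← U_6 → U_8 ← U_7
  U_4 is a chain here and U_4 is conditioned on, so the path is blocked at U_4.
Path 2: U_1 → U_3 → U_4 → U_9 ← U_6 → U_7
  U_4 is a chain here and U_4 is conditioned on, so the path is blocked at U_4.
Path 3: U_1 → U_9 ← U_6 → U_8 ← U_7
  U_6 is a fork here and U_6 is conditioned on, so the path is blocked at U_6.
Path 4: U_1 → U_9 ← U_6 → U_7
  U_6 is a fork here and U_6 is conditioned on, so the path is blocked at U_6.
Path 5: U_1 → U_6 → U_8 ← U_7
  U_6 is a chain here and U_6 is conditioned on, so the path is blocked at U_6.
Path 6: U_1 → U_6 → U_7
  U_6 is a chain here and U_6 is conditioned on, so the path is blocked at U_6.
Since every path is blocked, d-separation holds.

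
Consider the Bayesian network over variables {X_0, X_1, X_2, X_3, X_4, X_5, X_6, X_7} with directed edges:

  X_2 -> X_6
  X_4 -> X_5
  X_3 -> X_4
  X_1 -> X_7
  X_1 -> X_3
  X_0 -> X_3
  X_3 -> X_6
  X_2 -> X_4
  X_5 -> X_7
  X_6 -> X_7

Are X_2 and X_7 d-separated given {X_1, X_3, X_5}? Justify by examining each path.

6 paths connect X_2 and X_7; each must be blocked for d-separation to hold:
Path 1: X_2 → X_4 ← X_3 ← X_1 → X_7
  X_3 is a chain here and X_3 is conditioned on, so the path is blocked at X_3.
Path 2: X_2 → X_4 ← X_3 → X_6 → X_7
  X_3 is a fork here and X_3 is conditioned on, so the path is blocked at X_3.
Path 3: X_2 → X_4 → X_5 → X_7
  X_5 is a chain here and X_5 is conditioned on, so the path is blocked at X_5.
Path 4: X_2 → X_6 → X_7
  X_6 is a chain and X_6 is not conditioned on — no node blocks this path, so it is active.
Path 5: X_2 → X_6 ← X_3 ← X_1 → X_7
  X_6 is a collider here and neither X_6 nor any of its descendants is conditioned on, so the collider stays closed — the path is blocked at X_6.
Path 6: X_2 → X_6 ← X_3 → X_4 → X_5 → X_7
  X_6 is a collider here and neither X_6 nor any of its descendants is conditioned on, so the collider stays closed — the path is blocked at X_6.
At least one path is unblocked, so d-separation fails.

No — X_2 and X_7 are not d-separated given {X_1, X_3, X_5}.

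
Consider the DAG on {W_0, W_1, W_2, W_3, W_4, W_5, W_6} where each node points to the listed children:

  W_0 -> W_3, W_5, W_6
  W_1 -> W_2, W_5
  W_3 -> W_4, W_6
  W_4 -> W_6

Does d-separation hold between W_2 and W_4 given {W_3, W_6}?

Yes

4 paths connect W_2 and W_4; each must be blocked for d-separation to hold:
Path 1: W_2 ← W_1 → W_5 ← W_0 → W_3 → W_4
  W_5 is a collider here and neither W_5 nor any of its descendants is conditioned on, so the collider stays closed — the path is blocked at W_5.
Path 2: W_2 ← W_1 → W_5 ← W_0 → W_3 → W_6 ← W_4
  W_5 is a collider here and neither W_5 nor any of its descendants is conditioned on, so the collider stays closed — the path is blocked at W_5.
Path 3: W_2 ← W_1 → W_5 ← W_0 → W_6 ← W_3 → W_4
  W_5 is a collider here and neither W_5 nor any of its descendants is conditioned on, so the collider stays closed — the path is blocked at W_5.
Path 4: W_2 ← W_1 → W_5 ← W_0 → W_6 ← W_4
  W_5 is a collider here and neither W_5 nor any of its descendants is conditioned on, so the collider stays closed — the path is blocked at W_5.
Since every path is blocked, d-separation holds.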